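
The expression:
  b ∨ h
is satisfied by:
  {b: True, h: True}
  {b: True, h: False}
  {h: True, b: False}


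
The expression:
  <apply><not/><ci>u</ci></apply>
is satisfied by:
  {u: False}


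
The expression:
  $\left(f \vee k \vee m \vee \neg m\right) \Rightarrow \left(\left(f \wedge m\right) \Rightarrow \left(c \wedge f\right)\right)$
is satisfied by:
  {c: True, m: False, f: False}
  {m: False, f: False, c: False}
  {f: True, c: True, m: False}
  {f: True, m: False, c: False}
  {c: True, m: True, f: False}
  {m: True, c: False, f: False}
  {f: True, m: True, c: True}


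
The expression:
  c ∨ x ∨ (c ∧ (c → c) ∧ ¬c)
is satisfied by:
  {x: True, c: True}
  {x: True, c: False}
  {c: True, x: False}


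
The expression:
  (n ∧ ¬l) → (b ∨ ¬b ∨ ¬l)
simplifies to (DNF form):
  True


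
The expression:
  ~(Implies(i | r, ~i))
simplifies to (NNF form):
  i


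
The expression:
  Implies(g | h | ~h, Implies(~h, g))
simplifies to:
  g | h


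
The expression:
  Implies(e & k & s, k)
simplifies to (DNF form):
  True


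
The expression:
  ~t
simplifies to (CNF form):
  ~t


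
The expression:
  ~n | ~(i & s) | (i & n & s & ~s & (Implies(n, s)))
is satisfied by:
  {s: False, n: False, i: False}
  {i: True, s: False, n: False}
  {n: True, s: False, i: False}
  {i: True, n: True, s: False}
  {s: True, i: False, n: False}
  {i: True, s: True, n: False}
  {n: True, s: True, i: False}


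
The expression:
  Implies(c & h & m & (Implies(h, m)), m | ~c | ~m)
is always true.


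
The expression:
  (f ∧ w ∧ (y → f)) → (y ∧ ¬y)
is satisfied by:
  {w: False, f: False}
  {f: True, w: False}
  {w: True, f: False}


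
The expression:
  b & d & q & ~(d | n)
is never true.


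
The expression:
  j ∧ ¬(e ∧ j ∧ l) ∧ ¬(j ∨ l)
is never true.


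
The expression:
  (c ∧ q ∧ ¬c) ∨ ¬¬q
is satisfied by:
  {q: True}


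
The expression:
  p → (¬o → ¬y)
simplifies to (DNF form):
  o ∨ ¬p ∨ ¬y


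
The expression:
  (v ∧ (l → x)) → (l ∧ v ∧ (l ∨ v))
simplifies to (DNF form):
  l ∨ ¬v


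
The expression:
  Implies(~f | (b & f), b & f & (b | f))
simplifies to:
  f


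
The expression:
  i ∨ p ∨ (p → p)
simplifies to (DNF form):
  True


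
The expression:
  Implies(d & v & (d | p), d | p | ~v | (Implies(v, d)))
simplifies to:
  True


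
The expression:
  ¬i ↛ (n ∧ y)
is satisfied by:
  {y: False, i: False, n: False}
  {n: True, y: False, i: False}
  {y: True, n: False, i: False}


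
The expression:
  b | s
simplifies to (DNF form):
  b | s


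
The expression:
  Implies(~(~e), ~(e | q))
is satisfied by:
  {e: False}


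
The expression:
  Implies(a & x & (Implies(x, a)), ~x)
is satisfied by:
  {x: False, a: False}
  {a: True, x: False}
  {x: True, a: False}


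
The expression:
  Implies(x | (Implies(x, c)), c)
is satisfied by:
  {c: True}


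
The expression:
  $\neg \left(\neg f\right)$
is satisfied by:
  {f: True}


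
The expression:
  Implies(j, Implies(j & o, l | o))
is always true.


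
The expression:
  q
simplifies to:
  q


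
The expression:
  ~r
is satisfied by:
  {r: False}


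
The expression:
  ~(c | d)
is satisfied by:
  {d: False, c: False}


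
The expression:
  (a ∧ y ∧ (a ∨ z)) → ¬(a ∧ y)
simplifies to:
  ¬a ∨ ¬y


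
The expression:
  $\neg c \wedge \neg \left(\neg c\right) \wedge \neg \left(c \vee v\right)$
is never true.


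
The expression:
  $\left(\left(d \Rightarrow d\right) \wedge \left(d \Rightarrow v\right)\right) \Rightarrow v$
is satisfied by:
  {d: True, v: True}
  {d: True, v: False}
  {v: True, d: False}


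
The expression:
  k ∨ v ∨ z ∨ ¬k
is always true.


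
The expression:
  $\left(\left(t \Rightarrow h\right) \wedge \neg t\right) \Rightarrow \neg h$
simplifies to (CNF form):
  $t \vee \neg h$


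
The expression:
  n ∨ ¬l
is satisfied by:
  {n: True, l: False}
  {l: False, n: False}
  {l: True, n: True}


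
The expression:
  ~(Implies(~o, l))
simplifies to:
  ~l & ~o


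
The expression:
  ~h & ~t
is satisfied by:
  {h: False, t: False}


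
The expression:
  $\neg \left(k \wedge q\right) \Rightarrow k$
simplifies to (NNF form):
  $k$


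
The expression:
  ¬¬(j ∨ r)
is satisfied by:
  {r: True, j: True}
  {r: True, j: False}
  {j: True, r: False}


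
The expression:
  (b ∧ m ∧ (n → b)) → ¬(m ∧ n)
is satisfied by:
  {m: False, n: False, b: False}
  {b: True, m: False, n: False}
  {n: True, m: False, b: False}
  {b: True, n: True, m: False}
  {m: True, b: False, n: False}
  {b: True, m: True, n: False}
  {n: True, m: True, b: False}


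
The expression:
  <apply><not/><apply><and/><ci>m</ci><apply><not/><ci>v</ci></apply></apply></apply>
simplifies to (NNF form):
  <apply><or/><ci>v</ci><apply><not/><ci>m</ci></apply></apply>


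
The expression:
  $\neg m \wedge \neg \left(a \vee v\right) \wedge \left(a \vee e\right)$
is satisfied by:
  {e: True, v: False, a: False, m: False}


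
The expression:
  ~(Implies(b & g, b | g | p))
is never true.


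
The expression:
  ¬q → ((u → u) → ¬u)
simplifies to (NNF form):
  q ∨ ¬u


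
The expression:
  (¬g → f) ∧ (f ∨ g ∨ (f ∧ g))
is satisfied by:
  {g: True, f: True}
  {g: True, f: False}
  {f: True, g: False}


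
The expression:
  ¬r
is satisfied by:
  {r: False}


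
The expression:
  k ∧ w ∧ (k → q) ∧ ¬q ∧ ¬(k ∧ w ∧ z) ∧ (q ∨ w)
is never true.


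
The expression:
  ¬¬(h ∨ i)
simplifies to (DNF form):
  h ∨ i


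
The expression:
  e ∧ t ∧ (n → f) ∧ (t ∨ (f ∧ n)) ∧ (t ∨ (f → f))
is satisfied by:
  {t: True, e: True, f: True, n: False}
  {t: True, e: True, f: False, n: False}
  {t: True, e: True, n: True, f: True}


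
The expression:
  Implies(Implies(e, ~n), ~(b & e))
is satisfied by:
  {n: True, e: False, b: False}
  {e: False, b: False, n: False}
  {n: True, b: True, e: False}
  {b: True, e: False, n: False}
  {n: True, e: True, b: False}
  {e: True, n: False, b: False}
  {n: True, b: True, e: True}


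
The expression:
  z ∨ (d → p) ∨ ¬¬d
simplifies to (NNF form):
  True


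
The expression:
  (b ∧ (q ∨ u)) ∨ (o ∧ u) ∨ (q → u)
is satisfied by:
  {b: True, u: True, q: False}
  {b: True, u: False, q: False}
  {u: True, b: False, q: False}
  {b: False, u: False, q: False}
  {b: True, q: True, u: True}
  {b: True, q: True, u: False}
  {q: True, u: True, b: False}


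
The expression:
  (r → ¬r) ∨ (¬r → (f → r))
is always true.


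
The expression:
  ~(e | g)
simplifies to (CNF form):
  ~e & ~g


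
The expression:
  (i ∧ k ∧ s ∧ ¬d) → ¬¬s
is always true.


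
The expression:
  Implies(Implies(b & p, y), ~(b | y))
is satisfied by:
  {p: True, y: False, b: False}
  {y: False, b: False, p: False}
  {b: True, p: True, y: False}


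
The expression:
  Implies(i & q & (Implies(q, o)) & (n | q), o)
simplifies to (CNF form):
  True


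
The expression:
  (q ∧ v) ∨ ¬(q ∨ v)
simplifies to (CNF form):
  (q ∨ ¬q) ∧ (q ∨ ¬v) ∧ (v ∨ ¬q) ∧ (v ∨ ¬v)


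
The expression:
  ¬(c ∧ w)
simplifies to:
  ¬c ∨ ¬w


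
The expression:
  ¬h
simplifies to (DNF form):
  ¬h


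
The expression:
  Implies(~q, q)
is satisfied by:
  {q: True}


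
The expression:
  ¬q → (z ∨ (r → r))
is always true.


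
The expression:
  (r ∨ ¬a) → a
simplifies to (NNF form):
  a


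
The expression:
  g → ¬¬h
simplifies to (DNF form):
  h ∨ ¬g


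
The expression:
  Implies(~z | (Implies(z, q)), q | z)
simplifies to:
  q | z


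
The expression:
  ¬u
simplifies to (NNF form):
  ¬u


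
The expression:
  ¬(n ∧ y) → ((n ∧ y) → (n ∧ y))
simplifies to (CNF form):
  True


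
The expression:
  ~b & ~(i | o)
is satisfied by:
  {i: False, o: False, b: False}


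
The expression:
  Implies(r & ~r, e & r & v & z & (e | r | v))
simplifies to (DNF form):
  True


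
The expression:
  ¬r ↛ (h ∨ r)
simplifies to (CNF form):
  ¬h ∧ ¬r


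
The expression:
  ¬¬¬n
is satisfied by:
  {n: False}


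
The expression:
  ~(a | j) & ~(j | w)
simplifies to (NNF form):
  ~a & ~j & ~w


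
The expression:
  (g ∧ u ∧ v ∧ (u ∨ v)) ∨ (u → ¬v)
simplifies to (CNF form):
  g ∨ ¬u ∨ ¬v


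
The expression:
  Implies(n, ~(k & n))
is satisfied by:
  {k: False, n: False}
  {n: True, k: False}
  {k: True, n: False}


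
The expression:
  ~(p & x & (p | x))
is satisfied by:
  {p: False, x: False}
  {x: True, p: False}
  {p: True, x: False}


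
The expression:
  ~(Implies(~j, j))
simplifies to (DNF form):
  ~j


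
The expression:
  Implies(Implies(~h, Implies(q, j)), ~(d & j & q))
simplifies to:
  ~d | ~j | ~q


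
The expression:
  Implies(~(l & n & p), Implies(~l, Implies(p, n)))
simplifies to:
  l | n | ~p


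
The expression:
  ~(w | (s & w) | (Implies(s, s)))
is never true.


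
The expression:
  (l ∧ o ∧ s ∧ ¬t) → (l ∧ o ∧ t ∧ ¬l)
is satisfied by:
  {t: True, l: False, o: False, s: False}
  {t: False, l: False, o: False, s: False}
  {s: True, t: True, l: False, o: False}
  {s: True, t: False, l: False, o: False}
  {t: True, o: True, s: False, l: False}
  {o: True, s: False, l: False, t: False}
  {s: True, o: True, t: True, l: False}
  {s: True, o: True, t: False, l: False}
  {t: True, l: True, s: False, o: False}
  {l: True, s: False, o: False, t: False}
  {t: True, s: True, l: True, o: False}
  {s: True, l: True, t: False, o: False}
  {t: True, o: True, l: True, s: False}
  {o: True, l: True, s: False, t: False}
  {s: True, o: True, l: True, t: True}


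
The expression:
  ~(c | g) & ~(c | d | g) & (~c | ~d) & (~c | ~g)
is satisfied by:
  {g: False, d: False, c: False}


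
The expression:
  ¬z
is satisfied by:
  {z: False}


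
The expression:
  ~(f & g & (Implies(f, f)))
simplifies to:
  ~f | ~g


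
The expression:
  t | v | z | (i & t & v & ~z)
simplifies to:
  t | v | z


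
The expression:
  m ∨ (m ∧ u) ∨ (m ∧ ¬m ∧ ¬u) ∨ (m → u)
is always true.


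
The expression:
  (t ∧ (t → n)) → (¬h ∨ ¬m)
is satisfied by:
  {h: False, m: False, t: False, n: False}
  {n: True, h: False, m: False, t: False}
  {t: True, h: False, m: False, n: False}
  {n: True, t: True, h: False, m: False}
  {m: True, n: False, h: False, t: False}
  {n: True, m: True, h: False, t: False}
  {t: True, m: True, n: False, h: False}
  {n: True, t: True, m: True, h: False}
  {h: True, t: False, m: False, n: False}
  {n: True, h: True, t: False, m: False}
  {t: True, h: True, n: False, m: False}
  {n: True, t: True, h: True, m: False}
  {m: True, h: True, t: False, n: False}
  {n: True, m: True, h: True, t: False}
  {t: True, m: True, h: True, n: False}


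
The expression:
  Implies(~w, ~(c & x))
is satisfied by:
  {w: True, c: False, x: False}
  {c: False, x: False, w: False}
  {w: True, x: True, c: False}
  {x: True, c: False, w: False}
  {w: True, c: True, x: False}
  {c: True, w: False, x: False}
  {w: True, x: True, c: True}


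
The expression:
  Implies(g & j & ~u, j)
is always true.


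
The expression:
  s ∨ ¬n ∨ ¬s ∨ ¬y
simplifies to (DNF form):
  True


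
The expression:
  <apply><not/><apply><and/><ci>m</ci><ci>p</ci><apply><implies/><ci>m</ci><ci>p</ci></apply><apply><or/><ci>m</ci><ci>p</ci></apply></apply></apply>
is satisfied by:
  {p: False, m: False}
  {m: True, p: False}
  {p: True, m: False}


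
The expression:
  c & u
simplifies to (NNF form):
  c & u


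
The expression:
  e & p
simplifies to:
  e & p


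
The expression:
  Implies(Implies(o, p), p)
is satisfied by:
  {o: True, p: True}
  {o: True, p: False}
  {p: True, o: False}


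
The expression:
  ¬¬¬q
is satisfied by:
  {q: False}


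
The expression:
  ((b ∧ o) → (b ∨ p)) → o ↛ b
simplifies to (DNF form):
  o ∧ ¬b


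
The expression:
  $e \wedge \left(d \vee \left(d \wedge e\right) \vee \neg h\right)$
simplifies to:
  $e \wedge \left(d \vee \neg h\right)$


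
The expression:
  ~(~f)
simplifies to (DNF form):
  f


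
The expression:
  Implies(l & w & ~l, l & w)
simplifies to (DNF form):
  True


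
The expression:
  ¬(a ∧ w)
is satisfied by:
  {w: False, a: False}
  {a: True, w: False}
  {w: True, a: False}


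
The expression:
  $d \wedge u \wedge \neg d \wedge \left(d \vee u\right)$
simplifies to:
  $\text{False}$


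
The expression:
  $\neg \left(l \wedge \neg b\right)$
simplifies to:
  $b \vee \neg l$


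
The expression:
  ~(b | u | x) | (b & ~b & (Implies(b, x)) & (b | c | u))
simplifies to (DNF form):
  ~b & ~u & ~x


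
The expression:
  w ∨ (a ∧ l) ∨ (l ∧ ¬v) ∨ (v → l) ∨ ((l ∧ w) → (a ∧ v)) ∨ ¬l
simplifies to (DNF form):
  True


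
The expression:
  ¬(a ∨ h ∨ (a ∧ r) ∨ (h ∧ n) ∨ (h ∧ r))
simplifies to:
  ¬a ∧ ¬h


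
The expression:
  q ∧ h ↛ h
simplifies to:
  False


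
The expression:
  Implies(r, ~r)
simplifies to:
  ~r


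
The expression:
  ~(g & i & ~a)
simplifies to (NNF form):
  a | ~g | ~i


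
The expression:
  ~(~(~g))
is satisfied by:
  {g: False}


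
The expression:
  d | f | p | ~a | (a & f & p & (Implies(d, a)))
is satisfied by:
  {d: True, p: True, f: True, a: False}
  {d: True, p: True, f: False, a: False}
  {d: True, f: True, p: False, a: False}
  {d: True, f: False, p: False, a: False}
  {p: True, f: True, d: False, a: False}
  {p: True, f: False, d: False, a: False}
  {f: True, d: False, p: False, a: False}
  {f: False, d: False, p: False, a: False}
  {a: True, d: True, p: True, f: True}
  {a: True, d: True, p: True, f: False}
  {a: True, d: True, f: True, p: False}
  {a: True, d: True, f: False, p: False}
  {a: True, p: True, f: True, d: False}
  {a: True, p: True, f: False, d: False}
  {a: True, f: True, p: False, d: False}


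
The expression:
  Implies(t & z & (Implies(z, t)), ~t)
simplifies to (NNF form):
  ~t | ~z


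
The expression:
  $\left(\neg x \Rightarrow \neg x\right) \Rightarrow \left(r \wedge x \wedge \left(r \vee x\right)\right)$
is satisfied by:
  {r: True, x: True}


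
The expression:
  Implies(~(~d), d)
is always true.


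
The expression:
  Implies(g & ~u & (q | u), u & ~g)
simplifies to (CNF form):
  u | ~g | ~q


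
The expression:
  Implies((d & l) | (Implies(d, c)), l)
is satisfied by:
  {l: True, d: True, c: False}
  {l: True, d: False, c: False}
  {l: True, c: True, d: True}
  {l: True, c: True, d: False}
  {d: True, c: False, l: False}


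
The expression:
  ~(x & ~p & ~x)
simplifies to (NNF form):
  True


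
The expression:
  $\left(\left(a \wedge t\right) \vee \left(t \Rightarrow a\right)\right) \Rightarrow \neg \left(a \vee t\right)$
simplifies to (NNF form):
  $\neg a$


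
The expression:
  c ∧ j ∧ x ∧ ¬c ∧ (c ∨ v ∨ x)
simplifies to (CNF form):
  False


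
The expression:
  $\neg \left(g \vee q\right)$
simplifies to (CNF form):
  $\neg g \wedge \neg q$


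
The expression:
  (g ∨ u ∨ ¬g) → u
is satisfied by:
  {u: True}


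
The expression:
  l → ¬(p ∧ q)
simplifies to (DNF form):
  ¬l ∨ ¬p ∨ ¬q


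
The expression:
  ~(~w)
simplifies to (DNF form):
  w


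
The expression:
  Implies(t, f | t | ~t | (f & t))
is always true.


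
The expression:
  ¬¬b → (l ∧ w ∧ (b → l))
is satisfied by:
  {w: True, l: True, b: False}
  {w: True, l: False, b: False}
  {l: True, w: False, b: False}
  {w: False, l: False, b: False}
  {b: True, w: True, l: True}


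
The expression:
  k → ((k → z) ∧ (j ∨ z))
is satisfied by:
  {z: True, k: False}
  {k: False, z: False}
  {k: True, z: True}


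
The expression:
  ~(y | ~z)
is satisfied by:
  {z: True, y: False}


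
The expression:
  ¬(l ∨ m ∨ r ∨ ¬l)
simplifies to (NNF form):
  False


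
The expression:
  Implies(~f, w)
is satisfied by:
  {w: True, f: True}
  {w: True, f: False}
  {f: True, w: False}


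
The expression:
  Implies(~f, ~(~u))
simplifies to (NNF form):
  f | u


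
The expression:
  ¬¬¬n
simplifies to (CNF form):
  ¬n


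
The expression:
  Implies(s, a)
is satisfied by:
  {a: True, s: False}
  {s: False, a: False}
  {s: True, a: True}


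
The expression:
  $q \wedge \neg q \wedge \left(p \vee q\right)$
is never true.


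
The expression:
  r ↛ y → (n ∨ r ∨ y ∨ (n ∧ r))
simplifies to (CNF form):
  True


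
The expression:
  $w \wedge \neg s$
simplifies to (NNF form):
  $w \wedge \neg s$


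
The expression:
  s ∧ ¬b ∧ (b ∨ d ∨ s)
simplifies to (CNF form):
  s ∧ ¬b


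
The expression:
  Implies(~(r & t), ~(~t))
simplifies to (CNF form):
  t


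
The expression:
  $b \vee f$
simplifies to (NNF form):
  $b \vee f$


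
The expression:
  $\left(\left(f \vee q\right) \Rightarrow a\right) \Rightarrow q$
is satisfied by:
  {q: True, f: True, a: False}
  {q: True, a: False, f: False}
  {q: True, f: True, a: True}
  {q: True, a: True, f: False}
  {f: True, a: False, q: False}


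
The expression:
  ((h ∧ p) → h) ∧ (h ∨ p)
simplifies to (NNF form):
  h ∨ p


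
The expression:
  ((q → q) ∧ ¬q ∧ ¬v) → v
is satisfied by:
  {q: True, v: True}
  {q: True, v: False}
  {v: True, q: False}


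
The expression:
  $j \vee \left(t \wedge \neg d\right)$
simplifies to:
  $j \vee \left(t \wedge \neg d\right)$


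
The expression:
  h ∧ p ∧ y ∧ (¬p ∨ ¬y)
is never true.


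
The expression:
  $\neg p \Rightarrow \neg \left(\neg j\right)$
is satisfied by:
  {p: True, j: True}
  {p: True, j: False}
  {j: True, p: False}


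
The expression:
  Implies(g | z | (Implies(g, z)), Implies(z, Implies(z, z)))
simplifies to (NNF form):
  True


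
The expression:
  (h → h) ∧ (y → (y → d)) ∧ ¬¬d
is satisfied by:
  {d: True}


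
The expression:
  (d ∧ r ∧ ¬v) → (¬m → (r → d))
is always true.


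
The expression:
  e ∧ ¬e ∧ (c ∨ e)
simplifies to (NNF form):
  False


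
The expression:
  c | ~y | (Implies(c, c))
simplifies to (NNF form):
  True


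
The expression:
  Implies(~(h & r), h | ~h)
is always true.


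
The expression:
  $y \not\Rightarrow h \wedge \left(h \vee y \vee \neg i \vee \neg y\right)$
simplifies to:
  $y \wedge \neg h$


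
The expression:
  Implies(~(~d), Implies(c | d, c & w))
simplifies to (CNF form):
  (c | ~d) & (w | ~d)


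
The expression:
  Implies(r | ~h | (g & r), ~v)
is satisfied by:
  {h: True, r: False, v: False}
  {r: False, v: False, h: False}
  {h: True, r: True, v: False}
  {r: True, h: False, v: False}
  {v: True, h: True, r: False}


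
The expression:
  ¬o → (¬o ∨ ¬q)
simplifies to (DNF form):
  True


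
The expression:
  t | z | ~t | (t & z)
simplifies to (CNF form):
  True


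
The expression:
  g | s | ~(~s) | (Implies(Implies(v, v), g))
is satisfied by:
  {g: True, s: True}
  {g: True, s: False}
  {s: True, g: False}


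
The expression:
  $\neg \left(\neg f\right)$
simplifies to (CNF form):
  $f$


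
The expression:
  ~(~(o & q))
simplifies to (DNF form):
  o & q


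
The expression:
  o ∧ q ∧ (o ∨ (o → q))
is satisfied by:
  {o: True, q: True}


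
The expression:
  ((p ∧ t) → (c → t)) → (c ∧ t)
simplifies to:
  c ∧ t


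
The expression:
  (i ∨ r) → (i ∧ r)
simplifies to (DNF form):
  (i ∧ r) ∨ (¬i ∧ ¬r)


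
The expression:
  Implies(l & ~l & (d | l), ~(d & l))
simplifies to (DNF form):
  True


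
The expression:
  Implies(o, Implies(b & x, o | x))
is always true.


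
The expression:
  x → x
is always true.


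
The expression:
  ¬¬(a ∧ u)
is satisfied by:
  {a: True, u: True}


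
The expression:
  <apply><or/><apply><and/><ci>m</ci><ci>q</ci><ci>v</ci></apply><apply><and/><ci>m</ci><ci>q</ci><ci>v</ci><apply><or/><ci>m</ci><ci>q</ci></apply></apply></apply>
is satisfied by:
  {m: True, q: True, v: True}


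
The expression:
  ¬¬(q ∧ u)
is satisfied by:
  {u: True, q: True}


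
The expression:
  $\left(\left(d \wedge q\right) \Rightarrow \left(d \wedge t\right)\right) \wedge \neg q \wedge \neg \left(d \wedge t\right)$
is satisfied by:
  {q: False, t: False, d: False}
  {d: True, q: False, t: False}
  {t: True, q: False, d: False}


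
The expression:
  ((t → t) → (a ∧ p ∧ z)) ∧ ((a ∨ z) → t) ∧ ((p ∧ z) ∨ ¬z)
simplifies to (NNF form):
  a ∧ p ∧ t ∧ z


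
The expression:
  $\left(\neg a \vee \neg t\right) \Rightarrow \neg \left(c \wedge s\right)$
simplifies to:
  $\left(a \wedge t\right) \vee \neg c \vee \neg s$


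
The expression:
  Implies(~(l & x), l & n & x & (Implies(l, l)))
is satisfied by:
  {x: True, l: True}


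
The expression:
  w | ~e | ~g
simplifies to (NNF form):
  w | ~e | ~g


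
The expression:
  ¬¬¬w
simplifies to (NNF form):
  ¬w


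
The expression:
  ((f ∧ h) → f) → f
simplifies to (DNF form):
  f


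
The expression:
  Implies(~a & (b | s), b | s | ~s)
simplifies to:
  True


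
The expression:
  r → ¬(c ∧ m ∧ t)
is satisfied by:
  {m: False, t: False, c: False, r: False}
  {r: True, m: False, t: False, c: False}
  {c: True, m: False, t: False, r: False}
  {r: True, c: True, m: False, t: False}
  {t: True, r: False, m: False, c: False}
  {r: True, t: True, m: False, c: False}
  {c: True, t: True, r: False, m: False}
  {r: True, c: True, t: True, m: False}
  {m: True, c: False, t: False, r: False}
  {r: True, m: True, c: False, t: False}
  {c: True, m: True, r: False, t: False}
  {r: True, c: True, m: True, t: False}
  {t: True, m: True, c: False, r: False}
  {r: True, t: True, m: True, c: False}
  {c: True, t: True, m: True, r: False}


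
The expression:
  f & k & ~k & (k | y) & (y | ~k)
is never true.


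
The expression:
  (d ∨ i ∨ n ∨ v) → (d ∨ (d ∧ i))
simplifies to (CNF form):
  (d ∨ ¬i) ∧ (d ∨ ¬n) ∧ (d ∨ ¬v)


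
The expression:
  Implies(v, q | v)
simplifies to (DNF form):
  True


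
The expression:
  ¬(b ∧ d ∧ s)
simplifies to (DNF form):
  ¬b ∨ ¬d ∨ ¬s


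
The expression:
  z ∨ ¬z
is always true.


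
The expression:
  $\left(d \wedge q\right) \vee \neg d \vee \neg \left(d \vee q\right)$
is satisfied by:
  {q: True, d: False}
  {d: False, q: False}
  {d: True, q: True}


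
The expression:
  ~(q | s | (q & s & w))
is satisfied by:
  {q: False, s: False}


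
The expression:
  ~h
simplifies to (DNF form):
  ~h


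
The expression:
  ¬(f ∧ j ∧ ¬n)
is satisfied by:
  {n: True, j: False, f: False}
  {n: False, j: False, f: False}
  {f: True, n: True, j: False}
  {f: True, n: False, j: False}
  {j: True, n: True, f: False}
  {j: True, n: False, f: False}
  {j: True, f: True, n: True}


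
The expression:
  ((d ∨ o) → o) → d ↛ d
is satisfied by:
  {d: True, o: False}


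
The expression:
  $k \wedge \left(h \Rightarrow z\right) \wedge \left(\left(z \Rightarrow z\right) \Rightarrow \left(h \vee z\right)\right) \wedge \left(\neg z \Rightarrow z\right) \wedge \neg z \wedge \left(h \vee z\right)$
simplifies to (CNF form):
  $\text{False}$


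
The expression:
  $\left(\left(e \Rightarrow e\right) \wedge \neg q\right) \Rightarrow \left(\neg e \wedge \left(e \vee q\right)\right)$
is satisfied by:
  {q: True}


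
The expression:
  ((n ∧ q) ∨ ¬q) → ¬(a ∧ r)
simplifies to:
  (q ∧ ¬n) ∨ ¬a ∨ ¬r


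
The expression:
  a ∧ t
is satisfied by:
  {t: True, a: True}


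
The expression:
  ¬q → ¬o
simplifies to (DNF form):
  q ∨ ¬o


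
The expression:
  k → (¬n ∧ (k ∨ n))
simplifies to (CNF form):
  ¬k ∨ ¬n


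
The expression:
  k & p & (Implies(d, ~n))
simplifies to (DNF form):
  (k & p & ~d) | (k & p & ~n)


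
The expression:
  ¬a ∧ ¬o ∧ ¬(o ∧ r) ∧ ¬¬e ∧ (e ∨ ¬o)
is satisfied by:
  {e: True, o: False, a: False}


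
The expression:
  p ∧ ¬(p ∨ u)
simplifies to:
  False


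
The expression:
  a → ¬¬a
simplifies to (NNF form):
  True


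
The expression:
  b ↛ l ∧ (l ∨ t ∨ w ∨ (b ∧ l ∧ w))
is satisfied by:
  {t: True, w: True, b: True, l: False}
  {t: True, b: True, l: False, w: False}
  {w: True, b: True, l: False, t: False}


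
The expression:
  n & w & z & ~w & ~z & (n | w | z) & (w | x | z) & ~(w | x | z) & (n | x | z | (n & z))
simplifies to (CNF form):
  False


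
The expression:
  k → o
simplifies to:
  o ∨ ¬k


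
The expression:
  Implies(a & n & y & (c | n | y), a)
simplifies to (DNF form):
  True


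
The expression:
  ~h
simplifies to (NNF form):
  ~h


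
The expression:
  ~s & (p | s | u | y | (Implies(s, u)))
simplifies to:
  ~s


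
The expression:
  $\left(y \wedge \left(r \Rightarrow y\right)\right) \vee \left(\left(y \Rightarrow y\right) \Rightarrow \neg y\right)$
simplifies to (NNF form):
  $\text{True}$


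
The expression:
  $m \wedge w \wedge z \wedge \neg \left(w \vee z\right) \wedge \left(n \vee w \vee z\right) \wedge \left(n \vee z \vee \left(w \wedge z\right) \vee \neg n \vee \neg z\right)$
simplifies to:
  $\text{False}$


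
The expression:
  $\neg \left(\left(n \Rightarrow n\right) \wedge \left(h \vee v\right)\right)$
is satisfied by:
  {v: False, h: False}


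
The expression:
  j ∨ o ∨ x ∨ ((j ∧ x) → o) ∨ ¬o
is always true.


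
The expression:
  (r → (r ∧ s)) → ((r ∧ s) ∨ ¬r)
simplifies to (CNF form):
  True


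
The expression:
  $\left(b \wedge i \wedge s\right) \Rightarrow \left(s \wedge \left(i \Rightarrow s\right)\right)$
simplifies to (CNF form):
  $\text{True}$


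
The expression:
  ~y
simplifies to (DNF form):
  ~y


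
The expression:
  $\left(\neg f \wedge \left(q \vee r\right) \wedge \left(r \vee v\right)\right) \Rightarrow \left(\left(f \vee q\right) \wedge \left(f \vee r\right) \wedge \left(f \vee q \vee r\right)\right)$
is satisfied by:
  {f: True, v: False, r: False, q: False}
  {q: True, f: True, v: False, r: False}
  {v: True, f: True, q: False, r: False}
  {q: True, v: True, f: True, r: False}
  {r: True, f: True, q: False, v: False}
  {r: True, q: True, f: True, v: False}
  {r: True, v: True, f: True, q: False}
  {r: True, q: True, v: True, f: True}
  {r: False, f: False, v: False, q: False}
  {q: True, r: False, f: False, v: False}
  {v: True, r: False, f: False, q: False}
  {q: True, r: True, f: False, v: False}
  {q: True, r: True, v: True, f: False}


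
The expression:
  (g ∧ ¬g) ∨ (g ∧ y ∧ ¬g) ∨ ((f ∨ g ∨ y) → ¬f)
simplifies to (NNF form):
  ¬f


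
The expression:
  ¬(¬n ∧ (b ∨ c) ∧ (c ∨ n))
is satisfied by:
  {n: True, c: False}
  {c: False, n: False}
  {c: True, n: True}


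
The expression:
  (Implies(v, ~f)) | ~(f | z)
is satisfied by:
  {v: False, f: False}
  {f: True, v: False}
  {v: True, f: False}


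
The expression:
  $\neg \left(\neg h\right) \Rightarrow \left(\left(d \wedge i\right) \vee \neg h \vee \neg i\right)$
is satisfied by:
  {d: True, h: False, i: False}
  {h: False, i: False, d: False}
  {i: True, d: True, h: False}
  {i: True, h: False, d: False}
  {d: True, h: True, i: False}
  {h: True, d: False, i: False}
  {i: True, h: True, d: True}


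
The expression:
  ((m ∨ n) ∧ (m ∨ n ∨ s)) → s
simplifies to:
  s ∨ (¬m ∧ ¬n)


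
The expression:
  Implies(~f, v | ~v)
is always true.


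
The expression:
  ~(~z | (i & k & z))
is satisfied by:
  {z: True, k: False, i: False}
  {z: True, i: True, k: False}
  {z: True, k: True, i: False}


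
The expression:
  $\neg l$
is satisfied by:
  {l: False}


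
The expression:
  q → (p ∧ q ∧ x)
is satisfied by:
  {p: True, x: True, q: False}
  {p: True, x: False, q: False}
  {x: True, p: False, q: False}
  {p: False, x: False, q: False}
  {q: True, p: True, x: True}


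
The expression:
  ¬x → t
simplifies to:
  t ∨ x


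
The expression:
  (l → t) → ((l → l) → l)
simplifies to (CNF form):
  l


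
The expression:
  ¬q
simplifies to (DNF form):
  ¬q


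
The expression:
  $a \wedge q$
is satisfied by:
  {a: True, q: True}


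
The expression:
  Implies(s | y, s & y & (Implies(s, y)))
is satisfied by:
  {y: False, s: False}
  {s: True, y: True}


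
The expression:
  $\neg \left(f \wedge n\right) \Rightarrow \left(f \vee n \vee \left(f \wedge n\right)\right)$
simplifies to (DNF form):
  $f \vee n$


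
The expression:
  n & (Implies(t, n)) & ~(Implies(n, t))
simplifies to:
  n & ~t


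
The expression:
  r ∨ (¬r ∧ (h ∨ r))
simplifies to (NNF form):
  h ∨ r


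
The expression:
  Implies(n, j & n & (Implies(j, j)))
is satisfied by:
  {j: True, n: False}
  {n: False, j: False}
  {n: True, j: True}


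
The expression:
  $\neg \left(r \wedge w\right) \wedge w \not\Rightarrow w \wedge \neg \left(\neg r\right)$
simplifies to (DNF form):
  $\text{False}$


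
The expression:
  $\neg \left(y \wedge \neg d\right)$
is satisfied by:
  {d: True, y: False}
  {y: False, d: False}
  {y: True, d: True}


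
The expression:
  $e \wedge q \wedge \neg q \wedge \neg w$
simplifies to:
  $\text{False}$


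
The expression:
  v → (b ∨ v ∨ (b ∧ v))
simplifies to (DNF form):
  True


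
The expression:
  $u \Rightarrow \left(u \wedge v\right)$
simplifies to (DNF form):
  $v \vee \neg u$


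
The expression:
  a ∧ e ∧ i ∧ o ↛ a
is never true.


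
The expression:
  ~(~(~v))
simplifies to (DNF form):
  ~v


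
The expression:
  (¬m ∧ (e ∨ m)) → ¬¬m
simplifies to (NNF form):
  m ∨ ¬e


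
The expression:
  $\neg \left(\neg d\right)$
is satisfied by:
  {d: True}


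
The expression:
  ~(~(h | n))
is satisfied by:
  {n: True, h: True}
  {n: True, h: False}
  {h: True, n: False}


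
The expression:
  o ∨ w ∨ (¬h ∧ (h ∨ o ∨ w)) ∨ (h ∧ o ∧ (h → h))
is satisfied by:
  {o: True, w: True}
  {o: True, w: False}
  {w: True, o: False}


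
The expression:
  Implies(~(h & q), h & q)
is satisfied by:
  {h: True, q: True}


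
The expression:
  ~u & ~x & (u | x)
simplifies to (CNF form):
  False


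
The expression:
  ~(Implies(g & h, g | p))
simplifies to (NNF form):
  False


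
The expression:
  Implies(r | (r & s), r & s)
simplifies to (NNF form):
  s | ~r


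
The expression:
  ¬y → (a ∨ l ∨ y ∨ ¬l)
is always true.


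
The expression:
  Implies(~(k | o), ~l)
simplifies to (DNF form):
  k | o | ~l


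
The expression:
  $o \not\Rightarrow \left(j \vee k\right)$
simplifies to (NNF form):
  $o \wedge \neg j \wedge \neg k$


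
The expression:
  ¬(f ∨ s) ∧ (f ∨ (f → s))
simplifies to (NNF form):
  ¬f ∧ ¬s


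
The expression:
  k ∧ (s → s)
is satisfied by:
  {k: True}


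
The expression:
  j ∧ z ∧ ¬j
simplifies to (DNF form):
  False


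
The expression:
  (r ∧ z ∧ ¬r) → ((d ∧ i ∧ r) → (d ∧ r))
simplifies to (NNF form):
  True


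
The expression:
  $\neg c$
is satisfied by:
  {c: False}


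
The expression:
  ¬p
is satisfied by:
  {p: False}


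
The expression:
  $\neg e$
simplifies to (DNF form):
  $\neg e$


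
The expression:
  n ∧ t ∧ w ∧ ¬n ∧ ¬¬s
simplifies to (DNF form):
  False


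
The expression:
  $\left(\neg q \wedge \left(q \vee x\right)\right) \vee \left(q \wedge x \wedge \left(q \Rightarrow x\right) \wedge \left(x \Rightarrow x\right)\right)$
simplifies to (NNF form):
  $x$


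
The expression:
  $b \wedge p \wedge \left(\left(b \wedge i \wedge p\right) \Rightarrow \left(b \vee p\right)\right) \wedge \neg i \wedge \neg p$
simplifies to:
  $\text{False}$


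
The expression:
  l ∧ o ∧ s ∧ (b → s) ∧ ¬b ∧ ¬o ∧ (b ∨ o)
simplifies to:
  False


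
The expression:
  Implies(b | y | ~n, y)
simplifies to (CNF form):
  (n | y) & (y | ~b)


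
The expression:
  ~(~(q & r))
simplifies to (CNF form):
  q & r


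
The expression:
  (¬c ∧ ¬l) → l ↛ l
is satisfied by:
  {c: True, l: True}
  {c: True, l: False}
  {l: True, c: False}


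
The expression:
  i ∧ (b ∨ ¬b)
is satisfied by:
  {i: True}


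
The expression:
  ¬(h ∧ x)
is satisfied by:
  {h: False, x: False}
  {x: True, h: False}
  {h: True, x: False}


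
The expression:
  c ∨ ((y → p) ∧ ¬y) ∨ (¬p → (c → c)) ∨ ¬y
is always true.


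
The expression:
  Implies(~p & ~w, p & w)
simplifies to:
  p | w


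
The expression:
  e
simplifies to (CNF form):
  e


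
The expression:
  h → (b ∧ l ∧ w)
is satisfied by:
  {l: True, b: True, w: True, h: False}
  {l: True, b: True, w: False, h: False}
  {l: True, w: True, b: False, h: False}
  {l: True, w: False, b: False, h: False}
  {b: True, w: True, l: False, h: False}
  {b: True, l: False, w: False, h: False}
  {b: False, w: True, l: False, h: False}
  {b: False, l: False, w: False, h: False}
  {l: True, h: True, b: True, w: True}


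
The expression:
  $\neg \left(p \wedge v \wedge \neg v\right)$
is always true.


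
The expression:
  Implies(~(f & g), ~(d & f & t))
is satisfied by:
  {g: True, t: False, d: False, f: False}
  {g: False, t: False, d: False, f: False}
  {f: True, g: True, t: False, d: False}
  {f: True, g: False, t: False, d: False}
  {d: True, g: True, t: False, f: False}
  {d: True, g: False, t: False, f: False}
  {f: True, d: True, g: True, t: False}
  {f: True, d: True, g: False, t: False}
  {t: True, g: True, f: False, d: False}
  {t: True, g: False, f: False, d: False}
  {f: True, t: True, g: True, d: False}
  {f: True, t: True, g: False, d: False}
  {d: True, t: True, g: True, f: False}
  {d: True, t: True, g: False, f: False}
  {d: True, t: True, f: True, g: True}


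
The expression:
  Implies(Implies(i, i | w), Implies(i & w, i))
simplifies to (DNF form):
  True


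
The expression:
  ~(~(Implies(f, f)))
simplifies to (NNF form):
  True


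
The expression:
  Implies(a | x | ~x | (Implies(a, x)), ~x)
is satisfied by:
  {x: False}


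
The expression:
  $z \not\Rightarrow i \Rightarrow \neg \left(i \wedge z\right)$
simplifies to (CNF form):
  $\text{True}$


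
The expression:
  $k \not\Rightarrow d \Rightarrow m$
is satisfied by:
  {d: True, m: True, k: False}
  {d: True, k: False, m: False}
  {m: True, k: False, d: False}
  {m: False, k: False, d: False}
  {d: True, m: True, k: True}
  {d: True, k: True, m: False}
  {m: True, k: True, d: False}


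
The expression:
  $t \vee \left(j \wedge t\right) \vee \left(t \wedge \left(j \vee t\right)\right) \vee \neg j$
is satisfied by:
  {t: True, j: False}
  {j: False, t: False}
  {j: True, t: True}


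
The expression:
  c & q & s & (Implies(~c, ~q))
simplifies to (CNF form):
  c & q & s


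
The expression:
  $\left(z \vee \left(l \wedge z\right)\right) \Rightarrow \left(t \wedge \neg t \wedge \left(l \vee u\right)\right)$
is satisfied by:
  {z: False}


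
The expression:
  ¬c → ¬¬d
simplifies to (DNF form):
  c ∨ d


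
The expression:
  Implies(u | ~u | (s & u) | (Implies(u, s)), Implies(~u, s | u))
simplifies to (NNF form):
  s | u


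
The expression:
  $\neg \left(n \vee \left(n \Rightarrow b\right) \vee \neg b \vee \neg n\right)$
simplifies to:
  $\text{False}$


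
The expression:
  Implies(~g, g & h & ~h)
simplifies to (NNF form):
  g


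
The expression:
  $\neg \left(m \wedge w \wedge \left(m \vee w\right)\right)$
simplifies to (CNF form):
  $\neg m \vee \neg w$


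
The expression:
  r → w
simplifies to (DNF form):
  w ∨ ¬r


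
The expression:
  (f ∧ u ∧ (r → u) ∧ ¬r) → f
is always true.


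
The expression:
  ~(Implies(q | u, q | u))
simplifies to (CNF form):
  False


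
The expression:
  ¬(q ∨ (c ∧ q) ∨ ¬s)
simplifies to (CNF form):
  s ∧ ¬q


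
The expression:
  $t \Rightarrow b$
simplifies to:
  $b \vee \neg t$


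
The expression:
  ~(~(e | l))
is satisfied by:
  {l: True, e: True}
  {l: True, e: False}
  {e: True, l: False}


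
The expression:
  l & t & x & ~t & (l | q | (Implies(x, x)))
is never true.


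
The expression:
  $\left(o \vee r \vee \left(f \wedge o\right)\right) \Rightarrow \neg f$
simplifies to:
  $\left(\neg o \wedge \neg r\right) \vee \neg f$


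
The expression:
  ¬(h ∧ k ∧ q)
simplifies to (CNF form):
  ¬h ∨ ¬k ∨ ¬q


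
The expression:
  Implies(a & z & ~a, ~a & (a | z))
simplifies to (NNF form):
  True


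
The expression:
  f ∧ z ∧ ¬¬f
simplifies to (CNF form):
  f ∧ z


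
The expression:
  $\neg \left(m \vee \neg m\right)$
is never true.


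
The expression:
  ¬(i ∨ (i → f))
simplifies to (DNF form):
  False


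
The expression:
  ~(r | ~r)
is never true.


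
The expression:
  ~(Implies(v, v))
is never true.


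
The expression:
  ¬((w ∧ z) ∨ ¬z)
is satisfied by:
  {z: True, w: False}


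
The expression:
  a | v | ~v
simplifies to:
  True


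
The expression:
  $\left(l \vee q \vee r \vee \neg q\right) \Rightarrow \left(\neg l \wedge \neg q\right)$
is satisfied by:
  {q: False, l: False}


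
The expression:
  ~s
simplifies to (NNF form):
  ~s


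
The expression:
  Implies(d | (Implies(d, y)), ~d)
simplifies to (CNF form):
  ~d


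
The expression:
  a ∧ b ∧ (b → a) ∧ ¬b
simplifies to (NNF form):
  False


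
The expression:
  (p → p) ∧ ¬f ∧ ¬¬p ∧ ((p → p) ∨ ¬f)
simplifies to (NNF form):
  p ∧ ¬f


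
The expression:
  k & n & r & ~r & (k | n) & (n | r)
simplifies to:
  False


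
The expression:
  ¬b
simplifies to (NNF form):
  ¬b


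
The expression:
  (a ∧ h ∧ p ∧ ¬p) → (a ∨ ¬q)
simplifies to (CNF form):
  True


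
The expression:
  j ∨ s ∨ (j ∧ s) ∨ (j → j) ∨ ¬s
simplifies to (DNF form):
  True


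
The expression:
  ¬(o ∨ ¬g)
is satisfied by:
  {g: True, o: False}


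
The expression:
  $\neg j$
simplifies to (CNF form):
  $\neg j$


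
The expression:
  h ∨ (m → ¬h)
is always true.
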